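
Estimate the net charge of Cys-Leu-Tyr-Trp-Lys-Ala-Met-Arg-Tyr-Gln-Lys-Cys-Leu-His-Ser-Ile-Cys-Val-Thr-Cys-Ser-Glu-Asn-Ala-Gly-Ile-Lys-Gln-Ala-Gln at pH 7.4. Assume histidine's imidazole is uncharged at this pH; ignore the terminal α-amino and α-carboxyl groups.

+3

Near pH 7.4, K and R contribute +1 each, D and E contribute −1 each, and every other side chain (His included, as stated) is uncharged.
Positive (K, R): Lys5, Arg8, Lys11, Lys27 → +4.
Negative (D, E): Glu22 → −1.
Net charge = (+4) + (−1) = +3.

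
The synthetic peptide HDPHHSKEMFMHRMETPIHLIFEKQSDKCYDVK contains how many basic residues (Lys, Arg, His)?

Matching residues: H1, H4, H5, K7, H12, R13, H19, K24, K28, K33.

10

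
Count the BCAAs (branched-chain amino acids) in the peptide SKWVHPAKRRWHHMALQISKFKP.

3

V, L, and I make up the branched-chain aliphatic group.
Matching residues: V4, L16, I18.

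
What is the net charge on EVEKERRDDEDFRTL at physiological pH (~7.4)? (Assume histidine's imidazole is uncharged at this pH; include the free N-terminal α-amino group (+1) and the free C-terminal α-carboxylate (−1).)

Near pH 7.4, K and R contribute +1 each, D and E contribute −1 each, and every other side chain (His included, as stated) is uncharged.
Positive (K, R): K4, R6, R7, R13 → +4.
Negative (D, E): E1, E3, E5, D8, D9, E10, D11 → −7.
The N-terminus (+1) and C-terminus (−1) cancel.
Net charge = (+4) + (−7) = −3.

-3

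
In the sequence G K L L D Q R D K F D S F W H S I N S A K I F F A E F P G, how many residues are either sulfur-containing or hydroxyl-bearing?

Sulfur-containing: C, M. Hydroxyl-bearing: S, T, Y.
Sulfur-containing residues here: none (0).
Hydroxyl-bearing residues here: S12, S16, S19 (3).
The two groups share no amino acid, so total = 0 + 3 = 3.

3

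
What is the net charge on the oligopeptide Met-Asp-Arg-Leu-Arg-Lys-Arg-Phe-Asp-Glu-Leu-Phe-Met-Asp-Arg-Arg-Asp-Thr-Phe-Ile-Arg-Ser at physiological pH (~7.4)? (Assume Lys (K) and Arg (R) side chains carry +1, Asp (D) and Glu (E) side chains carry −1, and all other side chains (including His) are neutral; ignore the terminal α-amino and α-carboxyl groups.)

+2

Positive (K, R): Arg3, Arg5, Lys6, Arg7, Arg15, Arg16, Arg21 → +7.
Negative (D, E): Asp2, Asp9, Glu10, Asp14, Asp17 → −5.
Net charge = (+7) + (−5) = +2.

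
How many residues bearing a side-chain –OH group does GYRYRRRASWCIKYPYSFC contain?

6

S, T, and Y are the three residues with a side-chain hydroxyl.
Matching residues: Y2, Y4, S9, Y14, Y16, S17.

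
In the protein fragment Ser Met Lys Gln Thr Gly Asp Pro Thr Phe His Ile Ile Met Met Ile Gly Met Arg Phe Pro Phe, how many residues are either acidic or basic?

4

Acidic: D, E. Basic: H, K, R.
Acidic residues here: Asp7 (1).
Basic residues here: Lys3, His11, Arg19 (3).
The two groups share no amino acid, so total = 1 + 3 = 4.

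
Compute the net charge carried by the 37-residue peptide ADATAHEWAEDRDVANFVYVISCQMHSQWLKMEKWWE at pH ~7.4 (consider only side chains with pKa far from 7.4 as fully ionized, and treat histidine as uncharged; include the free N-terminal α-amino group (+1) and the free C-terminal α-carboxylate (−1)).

-4

The side chains ionized at physiological pH are Lys/Arg (+1) and Asp/Glu (−1); with His treated as neutral, nothing else contributes.
Positive (K, R): R12, K31, K34 → +3.
Negative (D, E): D2, E7, E10, D11, D13, E33, E37 → −7.
The N-terminus (+1) and C-terminus (−1) cancel.
Net charge = (+3) + (−7) = −4.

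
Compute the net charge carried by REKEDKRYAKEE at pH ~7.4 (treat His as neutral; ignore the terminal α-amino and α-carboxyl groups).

0

Near pH 7.4, K and R contribute +1 each, D and E contribute −1 each, and every other side chain (His included, as stated) is uncharged.
Positive (K, R): R1, K3, K6, R7, K10 → +5.
Negative (D, E): E2, E4, D5, E11, E12 → −5.
Net charge = (+5) + (−5) = 0.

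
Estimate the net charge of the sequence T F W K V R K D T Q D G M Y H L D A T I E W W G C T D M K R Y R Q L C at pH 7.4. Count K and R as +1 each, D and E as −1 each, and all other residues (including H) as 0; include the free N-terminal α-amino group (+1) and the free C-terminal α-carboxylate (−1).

+1

Positive (K, R): K4, R6, K7, K29, R30, R32 → +6.
Negative (D, E): D8, D11, D17, E21, D27 → −5.
The N-terminus (+1) and C-terminus (−1) cancel.
Net charge = (+6) + (−5) = +1.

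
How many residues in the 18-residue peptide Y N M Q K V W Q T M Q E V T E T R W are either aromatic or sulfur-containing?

Aromatic: F, W, Y. Sulfur-containing: C, M.
Aromatic residues here: Y1, W7, W18 (3).
Sulfur-containing residues here: M3, M10 (2).
The two groups share no amino acid, so total = 3 + 2 = 5.

5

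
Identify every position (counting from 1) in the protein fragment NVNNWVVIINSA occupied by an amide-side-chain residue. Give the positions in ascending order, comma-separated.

Asparagine (N) and glutamine (Q) have uncharged amide side chains.
Matching residues: N1, N3, N4, N10.

1, 3, 4, 10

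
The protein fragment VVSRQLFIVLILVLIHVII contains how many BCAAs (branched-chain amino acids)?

Valine (V), leucine (L), and isoleucine (I) are the branched-chain amino acids.
Matching residues: V1, V2, L6, I8, V9, L10, I11, L12, V13, L14, I15, V17, I18, I19.

14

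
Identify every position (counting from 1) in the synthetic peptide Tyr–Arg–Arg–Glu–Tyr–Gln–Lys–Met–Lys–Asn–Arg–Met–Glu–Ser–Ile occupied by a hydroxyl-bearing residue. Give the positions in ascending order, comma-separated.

1, 5, 14

The –OH-bearing residues are Ser, Thr (aliphatic alcohols), and Tyr (phenol).
Matching residues: Tyr1, Tyr5, Ser14.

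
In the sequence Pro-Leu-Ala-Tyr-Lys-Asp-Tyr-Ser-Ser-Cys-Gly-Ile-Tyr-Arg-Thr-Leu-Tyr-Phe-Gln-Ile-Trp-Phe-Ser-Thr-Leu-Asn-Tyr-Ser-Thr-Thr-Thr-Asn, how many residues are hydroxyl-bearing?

S, T, and Y are the three residues with a side-chain hydroxyl.
Matching residues: Tyr4, Tyr7, Ser8, Ser9, Tyr13, Thr15, Tyr17, Ser23, Thr24, Tyr27, Ser28, Thr29, Thr30, Thr31.

14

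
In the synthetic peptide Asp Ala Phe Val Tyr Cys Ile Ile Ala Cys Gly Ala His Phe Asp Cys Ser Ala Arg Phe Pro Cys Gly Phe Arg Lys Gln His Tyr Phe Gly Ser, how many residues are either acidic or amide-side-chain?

Acidic: D, E. Amide-side-chain: N, Q.
Acidic residues here: Asp1, Asp15 (2).
Amide-side-chain residues here: Gln27 (1).
The two groups share no amino acid, so total = 2 + 1 = 3.

3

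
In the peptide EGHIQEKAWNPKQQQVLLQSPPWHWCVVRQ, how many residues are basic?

The basic amino acids are Lys (K), Arg (R), and His (H).
Matching residues: H3, K7, K12, H24, R29.

5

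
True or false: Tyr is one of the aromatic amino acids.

True

F, W, and Y each carry an aromatic ring on the side chain.
Tyrosine is in this group.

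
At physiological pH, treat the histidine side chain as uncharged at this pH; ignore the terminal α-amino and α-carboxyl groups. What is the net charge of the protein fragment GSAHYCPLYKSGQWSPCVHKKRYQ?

+4

Near pH 7.4, K and R contribute +1 each, D and E contribute −1 each, and every other side chain (His included, as stated) is uncharged.
Positive (K, R): K10, K20, K21, R22 → +4.
Negative (D, E): none → −0.
Net charge = (+4) + (−0) = +4.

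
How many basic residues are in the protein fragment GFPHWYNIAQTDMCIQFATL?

The basic amino acids are Lys (K), Arg (R), and His (H).
Matching residues: H4.

1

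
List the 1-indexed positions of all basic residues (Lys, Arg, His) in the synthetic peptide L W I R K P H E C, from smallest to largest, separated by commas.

4, 5, 7

Matching residues: R4, K5, H7.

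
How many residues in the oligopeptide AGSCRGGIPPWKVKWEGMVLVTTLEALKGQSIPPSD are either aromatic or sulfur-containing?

4

Aromatic: F, W, Y. Sulfur-containing: C, M.
Aromatic residues here: W11, W15 (2).
Sulfur-containing residues here: C4, M18 (2).
The two groups share no amino acid, so total = 2 + 2 = 4.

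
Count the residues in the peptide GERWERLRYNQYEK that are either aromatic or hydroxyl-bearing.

Aromatic: F, W, Y. Hydroxyl-bearing: S, T, Y.
Aromatic residues here: W4, Y9, Y12 (3).
Hydroxyl-bearing residues here: Y9, Y12 (2).
Y is in both groups, so the 2 Y residues must not be double-counted.
Total = 3 + 2 − 2 = 3.

3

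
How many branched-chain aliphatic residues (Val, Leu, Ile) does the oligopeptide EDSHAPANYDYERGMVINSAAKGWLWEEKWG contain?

3

Matching residues: V16, I17, L25.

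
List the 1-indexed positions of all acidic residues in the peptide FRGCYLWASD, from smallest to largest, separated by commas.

The acidic residues are Asp (D) and Glu (E), whose side chains end in a carboxylate group.
Matching residues: D10.

10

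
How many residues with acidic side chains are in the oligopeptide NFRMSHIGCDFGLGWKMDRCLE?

The acidic residues are Asp (D) and Glu (E), whose side chains end in a carboxylate group.
Matching residues: D10, D18, E22.

3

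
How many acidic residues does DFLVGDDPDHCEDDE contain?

8

Only D (aspartate) and E (glutamate) carry a side-chain carboxylic acid.
Matching residues: D1, D6, D7, D9, E12, D13, D14, E15.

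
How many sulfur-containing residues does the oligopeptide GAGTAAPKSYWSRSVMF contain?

1

Only Cys (C) and Met (M) have a sulfur atom in the side chain.
Matching residues: M16.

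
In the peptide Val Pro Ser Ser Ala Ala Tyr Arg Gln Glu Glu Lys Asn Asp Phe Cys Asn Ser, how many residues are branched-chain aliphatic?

V, L, and I make up the branched-chain aliphatic group.
Matching residues: Val1.

1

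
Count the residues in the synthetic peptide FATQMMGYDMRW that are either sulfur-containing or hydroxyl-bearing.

5

Sulfur-containing: C, M. Hydroxyl-bearing: S, T, Y.
Sulfur-containing residues here: M5, M6, M10 (3).
Hydroxyl-bearing residues here: T3, Y8 (2).
The two groups share no amino acid, so total = 3 + 2 = 5.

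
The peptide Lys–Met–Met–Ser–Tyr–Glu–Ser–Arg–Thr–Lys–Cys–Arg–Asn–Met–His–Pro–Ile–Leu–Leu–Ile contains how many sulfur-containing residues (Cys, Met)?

Matching residues: Met2, Met3, Cys11, Met14.

4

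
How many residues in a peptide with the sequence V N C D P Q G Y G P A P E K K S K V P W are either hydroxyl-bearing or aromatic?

Hydroxyl-bearing: S, T, Y. Aromatic: F, W, Y.
Hydroxyl-bearing residues here: Y8, S16 (2).
Aromatic residues here: Y8, W20 (2).
Y is in both groups, so the 1 Y residue must not be double-counted.
Total = 2 + 2 − 1 = 3.

3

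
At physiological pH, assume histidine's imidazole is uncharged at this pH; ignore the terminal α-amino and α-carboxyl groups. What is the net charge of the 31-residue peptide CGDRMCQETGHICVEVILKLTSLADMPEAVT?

At pH ~7.4 the Lys and Arg side chains are protonated (+1), the Asp and Glu side chains are deprotonated (−1), and with His taken as neutral all other side chains carry no charge.
Positive (K, R): R4, K19 → +2.
Negative (D, E): D3, E8, E15, D25, E28 → −5.
Net charge = (+2) + (−5) = −3.

-3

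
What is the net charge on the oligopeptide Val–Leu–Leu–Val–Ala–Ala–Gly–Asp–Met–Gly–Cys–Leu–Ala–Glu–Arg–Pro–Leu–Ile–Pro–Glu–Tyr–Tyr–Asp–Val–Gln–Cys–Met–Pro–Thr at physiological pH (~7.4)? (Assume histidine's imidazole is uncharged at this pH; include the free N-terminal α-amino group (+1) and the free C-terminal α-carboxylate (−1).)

-3

At pH ~7.4 the Lys and Arg side chains are protonated (+1), the Asp and Glu side chains are deprotonated (−1), and with His taken as neutral all other side chains carry no charge.
Positive (K, R): Arg15 → +1.
Negative (D, E): Asp8, Glu14, Glu20, Asp23 → −4.
The N-terminus (+1) and C-terminus (−1) cancel.
Net charge = (+1) + (−4) = −3.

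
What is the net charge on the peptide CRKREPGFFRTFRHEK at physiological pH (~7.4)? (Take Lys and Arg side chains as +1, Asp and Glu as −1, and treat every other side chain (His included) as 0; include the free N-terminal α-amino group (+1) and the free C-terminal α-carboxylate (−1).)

Positive (K, R): R2, K3, R4, R10, R13, K16 → +6.
Negative (D, E): E5, E15 → −2.
The N-terminus (+1) and C-terminus (−1) cancel.
Net charge = (+6) + (−2) = +4.

+4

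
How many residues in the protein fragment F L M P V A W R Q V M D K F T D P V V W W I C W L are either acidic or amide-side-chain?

3

Acidic: D, E. Amide-side-chain: N, Q.
Acidic residues here: D12, D16 (2).
Amide-side-chain residues here: Q9 (1).
The two groups share no amino acid, so total = 2 + 1 = 3.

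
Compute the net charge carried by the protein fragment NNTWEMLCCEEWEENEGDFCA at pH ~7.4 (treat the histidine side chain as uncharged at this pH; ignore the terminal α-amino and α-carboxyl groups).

The side chains ionized at physiological pH are Lys/Arg (+1) and Asp/Glu (−1); with His treated as neutral, nothing else contributes.
Positive (K, R): none → +0.
Negative (D, E): E5, E10, E11, E13, E14, E16, D18 → −7.
Net charge = (+0) + (−7) = −7.

-7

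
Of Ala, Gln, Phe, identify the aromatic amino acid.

The aromatic amino acids are Phe (F, benzyl), Trp (W, indole), and Tyr (Y, phenol).
Of the listed options, only Phe belongs to this group.

Phe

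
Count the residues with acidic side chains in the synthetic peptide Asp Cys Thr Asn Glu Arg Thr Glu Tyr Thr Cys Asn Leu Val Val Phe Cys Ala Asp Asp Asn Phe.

5

Only D (aspartate) and E (glutamate) carry a side-chain carboxylic acid.
Matching residues: Asp1, Glu5, Glu8, Asp19, Asp20.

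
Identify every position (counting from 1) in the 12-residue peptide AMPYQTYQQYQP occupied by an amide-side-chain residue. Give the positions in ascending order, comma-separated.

The amide-side-chain residues are Asn (N) and Gln (Q).
Matching residues: Q5, Q8, Q9, Q11.

5, 8, 9, 11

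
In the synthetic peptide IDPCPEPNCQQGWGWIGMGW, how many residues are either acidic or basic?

Acidic: D, E. Basic: H, K, R.
Acidic residues here: D2, E6 (2).
Basic residues here: none (0).
The two groups share no amino acid, so total = 2 + 0 = 2.

2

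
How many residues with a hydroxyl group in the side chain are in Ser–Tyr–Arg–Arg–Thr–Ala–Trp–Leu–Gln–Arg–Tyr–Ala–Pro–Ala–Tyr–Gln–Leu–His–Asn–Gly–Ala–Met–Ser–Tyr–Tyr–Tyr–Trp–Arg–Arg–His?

Serine (S), threonine (T), and tyrosine (Y) each carry a hydroxyl group on the side chain.
Matching residues: Ser1, Tyr2, Thr5, Tyr11, Tyr15, Ser23, Tyr24, Tyr25, Tyr26.

9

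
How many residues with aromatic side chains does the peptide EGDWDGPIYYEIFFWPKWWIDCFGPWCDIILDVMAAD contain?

10

F, W, and Y each carry an aromatic ring on the side chain.
Matching residues: W4, Y9, Y10, F13, F14, W15, W18, W19, F23, W26.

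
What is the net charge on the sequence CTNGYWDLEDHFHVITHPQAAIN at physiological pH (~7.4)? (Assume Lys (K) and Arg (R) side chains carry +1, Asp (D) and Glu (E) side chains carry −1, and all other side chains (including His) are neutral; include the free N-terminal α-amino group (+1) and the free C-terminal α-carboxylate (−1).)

Positive (K, R): none → +0.
Negative (D, E): D7, E9, D10 → −3.
The N-terminus (+1) and C-terminus (−1) cancel.
Net charge = (+0) + (−3) = −3.

-3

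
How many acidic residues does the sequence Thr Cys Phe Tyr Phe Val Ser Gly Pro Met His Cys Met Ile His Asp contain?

1

Only D (aspartate) and E (glutamate) carry a side-chain carboxylic acid.
Matching residues: Asp16.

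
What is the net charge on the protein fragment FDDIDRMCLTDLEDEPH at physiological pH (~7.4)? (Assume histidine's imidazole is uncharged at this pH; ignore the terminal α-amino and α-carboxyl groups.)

The side chains ionized at physiological pH are Lys/Arg (+1) and Asp/Glu (−1); with His treated as neutral, nothing else contributes.
Positive (K, R): R6 → +1.
Negative (D, E): D2, D3, D5, D11, E13, D14, E15 → −7.
Net charge = (+1) + (−7) = −6.

-6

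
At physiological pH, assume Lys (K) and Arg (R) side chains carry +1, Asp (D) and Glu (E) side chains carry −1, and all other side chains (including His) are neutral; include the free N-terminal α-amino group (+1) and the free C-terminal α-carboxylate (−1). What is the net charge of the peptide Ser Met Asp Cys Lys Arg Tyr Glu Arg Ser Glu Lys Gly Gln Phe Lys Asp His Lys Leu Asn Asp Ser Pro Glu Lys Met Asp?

0

Positive (K, R): Lys5, Arg6, Arg9, Lys12, Lys16, Lys19, Lys26 → +7.
Negative (D, E): Asp3, Glu8, Glu11, Asp17, Asp22, Glu25, Asp28 → −7.
The N-terminus (+1) and C-terminus (−1) cancel.
Net charge = (+7) + (−7) = 0.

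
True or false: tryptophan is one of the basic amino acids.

The basic amino acids are Lys (K), Arg (R), and His (H).
Tryptophan is not in this group.

False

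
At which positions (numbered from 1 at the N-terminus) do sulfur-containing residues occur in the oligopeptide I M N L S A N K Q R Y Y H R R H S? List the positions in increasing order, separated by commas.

2

The sulfur-bearing residues are cysteine (–SH) and methionine (–S–CH₃).
Matching residues: M2.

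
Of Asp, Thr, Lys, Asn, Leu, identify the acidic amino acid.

The acidic residues are Asp (D) and Glu (E), whose side chains end in a carboxylate group.
Of the listed options, only Asp belongs to this group.

Asp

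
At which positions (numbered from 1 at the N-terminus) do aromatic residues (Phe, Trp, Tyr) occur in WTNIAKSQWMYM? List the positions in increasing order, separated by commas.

1, 9, 11

Matching residues: W1, W9, Y11.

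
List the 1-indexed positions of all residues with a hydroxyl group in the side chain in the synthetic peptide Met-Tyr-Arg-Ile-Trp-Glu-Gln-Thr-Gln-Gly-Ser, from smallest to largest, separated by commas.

The –OH-bearing residues are Ser, Thr (aliphatic alcohols), and Tyr (phenol).
Matching residues: Tyr2, Thr8, Ser11.

2, 8, 11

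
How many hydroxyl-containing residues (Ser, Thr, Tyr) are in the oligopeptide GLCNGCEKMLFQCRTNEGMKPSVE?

2

Matching residues: T15, S22.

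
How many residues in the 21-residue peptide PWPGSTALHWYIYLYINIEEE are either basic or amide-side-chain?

Basic: H, K, R. Amide-side-chain: N, Q.
Basic residues here: H9 (1).
Amide-side-chain residues here: N17 (1).
The two groups share no amino acid, so total = 1 + 1 = 2.

2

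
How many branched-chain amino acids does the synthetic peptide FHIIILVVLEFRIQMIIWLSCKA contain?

Valine (V), leucine (L), and isoleucine (I) are the branched-chain amino acids.
Matching residues: I3, I4, I5, L6, V7, V8, L9, I13, I16, I17, L19.

11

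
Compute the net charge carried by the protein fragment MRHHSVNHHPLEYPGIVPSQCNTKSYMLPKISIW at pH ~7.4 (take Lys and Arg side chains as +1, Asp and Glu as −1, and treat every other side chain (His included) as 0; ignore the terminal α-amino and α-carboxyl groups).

Positive (K, R): R2, K24, K30 → +3.
Negative (D, E): E12 → −1.
Net charge = (+3) + (−1) = +2.

+2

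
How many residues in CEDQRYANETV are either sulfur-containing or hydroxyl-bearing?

3

Sulfur-containing: C, M. Hydroxyl-bearing: S, T, Y.
Sulfur-containing residues here: C1 (1).
Hydroxyl-bearing residues here: Y6, T10 (2).
The two groups share no amino acid, so total = 1 + 2 = 3.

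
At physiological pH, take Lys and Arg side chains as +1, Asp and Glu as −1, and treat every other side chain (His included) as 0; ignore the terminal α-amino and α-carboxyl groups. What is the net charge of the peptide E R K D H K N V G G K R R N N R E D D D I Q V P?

+1

Positive (K, R): R2, K3, K6, K11, R12, R13, R16 → +7.
Negative (D, E): E1, D4, E17, D18, D19, D20 → −6.
Net charge = (+7) + (−6) = +1.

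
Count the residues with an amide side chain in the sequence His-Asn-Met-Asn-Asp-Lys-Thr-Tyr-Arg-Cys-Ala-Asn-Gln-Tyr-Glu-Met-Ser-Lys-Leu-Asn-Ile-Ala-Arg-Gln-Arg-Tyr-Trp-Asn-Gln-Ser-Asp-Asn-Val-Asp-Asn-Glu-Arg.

Only N (asparagine) and Q (glutamine) carry a side-chain carboxamide.
Matching residues: Asn2, Asn4, Asn12, Gln13, Asn20, Gln24, Asn28, Gln29, Asn32, Asn35.

10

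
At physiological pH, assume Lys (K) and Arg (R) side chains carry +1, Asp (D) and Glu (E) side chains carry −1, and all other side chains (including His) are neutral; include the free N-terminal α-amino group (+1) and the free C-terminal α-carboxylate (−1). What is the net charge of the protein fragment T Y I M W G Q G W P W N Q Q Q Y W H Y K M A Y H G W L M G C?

+1

Positive (K, R): K20 → +1.
Negative (D, E): none → −0.
The N-terminus (+1) and C-terminus (−1) cancel.
Net charge = (+1) + (−0) = +1.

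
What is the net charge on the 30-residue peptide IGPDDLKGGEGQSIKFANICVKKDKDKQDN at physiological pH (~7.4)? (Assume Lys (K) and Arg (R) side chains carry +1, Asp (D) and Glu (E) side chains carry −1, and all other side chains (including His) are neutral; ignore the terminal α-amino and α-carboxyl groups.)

0

Positive (K, R): K7, K15, K22, K23, K25, K27 → +6.
Negative (D, E): D4, D5, E10, D24, D26, D29 → −6.
Net charge = (+6) + (−6) = 0.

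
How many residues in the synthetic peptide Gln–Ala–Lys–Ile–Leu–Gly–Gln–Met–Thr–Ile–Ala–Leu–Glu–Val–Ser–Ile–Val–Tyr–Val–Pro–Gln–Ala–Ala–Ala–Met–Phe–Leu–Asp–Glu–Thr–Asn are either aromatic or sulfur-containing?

4

Aromatic: F, W, Y. Sulfur-containing: C, M.
Aromatic residues here: Tyr18, Phe26 (2).
Sulfur-containing residues here: Met8, Met25 (2).
The two groups share no amino acid, so total = 2 + 2 = 4.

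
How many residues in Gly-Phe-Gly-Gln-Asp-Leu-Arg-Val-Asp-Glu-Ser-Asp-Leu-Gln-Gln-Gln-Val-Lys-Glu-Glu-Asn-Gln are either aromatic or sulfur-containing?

1

Aromatic: F, W, Y. Sulfur-containing: C, M.
Aromatic residues here: Phe2 (1).
Sulfur-containing residues here: none (0).
The two groups share no amino acid, so total = 1 + 0 = 1.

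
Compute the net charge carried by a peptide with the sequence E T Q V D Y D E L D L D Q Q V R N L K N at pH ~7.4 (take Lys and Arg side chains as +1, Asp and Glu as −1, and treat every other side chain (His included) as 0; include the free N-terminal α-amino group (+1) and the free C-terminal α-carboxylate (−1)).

Positive (K, R): R16, K19 → +2.
Negative (D, E): E1, D5, D7, E8, D10, D12 → −6.
The N-terminus (+1) and C-terminus (−1) cancel.
Net charge = (+2) + (−6) = −4.

-4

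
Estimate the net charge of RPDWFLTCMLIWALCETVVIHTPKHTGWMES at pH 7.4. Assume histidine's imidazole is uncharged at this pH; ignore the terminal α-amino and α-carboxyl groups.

-1

The side chains ionized at physiological pH are Lys/Arg (+1) and Asp/Glu (−1); with His treated as neutral, nothing else contributes.
Positive (K, R): R1, K24 → +2.
Negative (D, E): D3, E16, E30 → −3.
Net charge = (+2) + (−3) = −1.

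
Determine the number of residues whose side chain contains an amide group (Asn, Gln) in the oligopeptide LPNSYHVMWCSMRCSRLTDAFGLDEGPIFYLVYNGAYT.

2

Matching residues: N3, N34.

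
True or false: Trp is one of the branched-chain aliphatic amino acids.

False

The BCAAs are Val, Leu, and Ile — aliphatic side chains with a branch point.
Tryptophan is not in this group.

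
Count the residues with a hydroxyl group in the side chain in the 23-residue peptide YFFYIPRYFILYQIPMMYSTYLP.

8

S, T, and Y are the three residues with a side-chain hydroxyl.
Matching residues: Y1, Y4, Y8, Y12, Y18, S19, T20, Y21.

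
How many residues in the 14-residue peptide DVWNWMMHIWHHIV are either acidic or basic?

4

Acidic: D, E. Basic: H, K, R.
Acidic residues here: D1 (1).
Basic residues here: H8, H11, H12 (3).
The two groups share no amino acid, so total = 1 + 3 = 4.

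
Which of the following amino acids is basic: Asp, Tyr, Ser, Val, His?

K, R, and H are the three residues with basic side chains (ε-amine, guanidinium, and imidazole respectively).
Of the listed options, only His belongs to this group.

His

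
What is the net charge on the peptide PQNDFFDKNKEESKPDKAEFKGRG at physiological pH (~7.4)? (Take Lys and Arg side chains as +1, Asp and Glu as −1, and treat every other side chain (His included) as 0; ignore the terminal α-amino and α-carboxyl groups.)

0

Positive (K, R): K8, K10, K14, K17, K21, R23 → +6.
Negative (D, E): D4, D7, E11, E12, D16, E19 → −6.
Net charge = (+6) + (−6) = 0.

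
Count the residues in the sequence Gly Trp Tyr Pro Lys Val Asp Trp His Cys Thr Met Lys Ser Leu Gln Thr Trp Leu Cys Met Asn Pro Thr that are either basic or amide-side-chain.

5

Basic: H, K, R. Amide-side-chain: N, Q.
Basic residues here: Lys5, His9, Lys13 (3).
Amide-side-chain residues here: Gln16, Asn22 (2).
The two groups share no amino acid, so total = 3 + 2 = 5.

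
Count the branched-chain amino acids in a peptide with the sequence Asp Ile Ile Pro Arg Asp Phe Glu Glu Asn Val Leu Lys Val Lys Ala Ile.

V, L, and I make up the branched-chain aliphatic group.
Matching residues: Ile2, Ile3, Val11, Leu12, Val14, Ile17.

6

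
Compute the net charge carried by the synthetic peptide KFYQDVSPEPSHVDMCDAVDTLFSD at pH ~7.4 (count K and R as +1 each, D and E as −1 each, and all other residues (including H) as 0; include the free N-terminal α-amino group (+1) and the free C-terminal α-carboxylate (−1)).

Positive (K, R): K1 → +1.
Negative (D, E): D5, E9, D14, D17, D20, D25 → −6.
The N-terminus (+1) and C-terminus (−1) cancel.
Net charge = (+1) + (−6) = −5.

-5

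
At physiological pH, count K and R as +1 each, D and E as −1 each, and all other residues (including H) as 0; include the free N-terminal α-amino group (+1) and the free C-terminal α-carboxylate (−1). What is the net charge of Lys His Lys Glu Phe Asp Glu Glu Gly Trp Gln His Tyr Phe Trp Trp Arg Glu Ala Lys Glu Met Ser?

Positive (K, R): Lys1, Lys3, Arg17, Lys20 → +4.
Negative (D, E): Glu4, Asp6, Glu7, Glu8, Glu18, Glu21 → −6.
The N-terminus (+1) and C-terminus (−1) cancel.
Net charge = (+4) + (−6) = −2.

-2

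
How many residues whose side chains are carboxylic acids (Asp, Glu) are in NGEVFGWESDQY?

Matching residues: E3, E8, D10.

3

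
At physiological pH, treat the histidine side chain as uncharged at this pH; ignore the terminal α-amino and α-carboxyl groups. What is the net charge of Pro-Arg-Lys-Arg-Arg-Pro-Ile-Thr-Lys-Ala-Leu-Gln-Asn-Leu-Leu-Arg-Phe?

+6

Near pH 7.4, K and R contribute +1 each, D and E contribute −1 each, and every other side chain (His included, as stated) is uncharged.
Positive (K, R): Arg2, Lys3, Arg4, Arg5, Lys9, Arg16 → +6.
Negative (D, E): none → −0.
Net charge = (+6) + (−0) = +6.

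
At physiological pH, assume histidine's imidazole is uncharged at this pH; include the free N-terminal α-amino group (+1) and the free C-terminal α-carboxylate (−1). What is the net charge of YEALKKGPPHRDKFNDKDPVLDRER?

Near pH 7.4, K and R contribute +1 each, D and E contribute −1 each, and every other side chain (His included, as stated) is uncharged.
Positive (K, R): K5, K6, R11, K13, K17, R23, R25 → +7.
Negative (D, E): E2, D12, D16, D18, D22, E24 → −6.
The N-terminus (+1) and C-terminus (−1) cancel.
Net charge = (+7) + (−6) = +1.

+1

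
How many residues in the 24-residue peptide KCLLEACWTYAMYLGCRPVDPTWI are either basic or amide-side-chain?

2

Basic: H, K, R. Amide-side-chain: N, Q.
Basic residues here: K1, R17 (2).
Amide-side-chain residues here: none (0).
The two groups share no amino acid, so total = 2 + 0 = 2.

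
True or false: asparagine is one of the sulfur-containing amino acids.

False

Only Cys (C) and Met (M) have a sulfur atom in the side chain.
Asparagine is not in this group.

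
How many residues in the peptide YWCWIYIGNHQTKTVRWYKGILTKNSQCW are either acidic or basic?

5

Acidic: D, E. Basic: H, K, R.
Acidic residues here: none (0).
Basic residues here: H10, K13, R16, K19, K24 (5).
The two groups share no amino acid, so total = 0 + 5 = 5.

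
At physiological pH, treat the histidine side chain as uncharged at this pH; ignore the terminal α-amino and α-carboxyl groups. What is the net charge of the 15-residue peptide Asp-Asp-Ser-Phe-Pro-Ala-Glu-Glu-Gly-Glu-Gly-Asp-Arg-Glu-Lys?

-5

At pH ~7.4 the Lys and Arg side chains are protonated (+1), the Asp and Glu side chains are deprotonated (−1), and with His taken as neutral all other side chains carry no charge.
Positive (K, R): Arg13, Lys15 → +2.
Negative (D, E): Asp1, Asp2, Glu7, Glu8, Glu10, Asp12, Glu14 → −7.
Net charge = (+2) + (−7) = −5.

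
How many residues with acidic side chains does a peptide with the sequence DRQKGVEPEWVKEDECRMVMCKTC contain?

6

The acidic residues are Asp (D) and Glu (E), whose side chains end in a carboxylate group.
Matching residues: D1, E7, E9, E13, D14, E15.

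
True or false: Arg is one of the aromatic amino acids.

False

F, W, and Y each carry an aromatic ring on the side chain.
Arginine is not in this group.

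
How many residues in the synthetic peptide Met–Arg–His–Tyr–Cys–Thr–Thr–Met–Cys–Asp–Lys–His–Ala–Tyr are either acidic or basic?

5

Acidic: D, E. Basic: H, K, R.
Acidic residues here: Asp10 (1).
Basic residues here: Arg2, His3, Lys11, His12 (4).
The two groups share no amino acid, so total = 1 + 4 = 5.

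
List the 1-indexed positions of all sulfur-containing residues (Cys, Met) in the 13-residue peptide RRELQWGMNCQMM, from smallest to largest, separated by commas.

Matching residues: M8, C10, M12, M13.

8, 10, 12, 13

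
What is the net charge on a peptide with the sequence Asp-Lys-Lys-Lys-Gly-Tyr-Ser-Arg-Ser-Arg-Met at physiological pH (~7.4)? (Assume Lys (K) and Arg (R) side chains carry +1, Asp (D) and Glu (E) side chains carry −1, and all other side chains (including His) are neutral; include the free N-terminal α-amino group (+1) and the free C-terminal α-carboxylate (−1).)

+4

Positive (K, R): Lys2, Lys3, Lys4, Arg8, Arg10 → +5.
Negative (D, E): Asp1 → −1.
The N-terminus (+1) and C-terminus (−1) cancel.
Net charge = (+5) + (−1) = +4.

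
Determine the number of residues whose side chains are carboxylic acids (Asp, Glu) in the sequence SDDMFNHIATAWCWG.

2

Matching residues: D2, D3.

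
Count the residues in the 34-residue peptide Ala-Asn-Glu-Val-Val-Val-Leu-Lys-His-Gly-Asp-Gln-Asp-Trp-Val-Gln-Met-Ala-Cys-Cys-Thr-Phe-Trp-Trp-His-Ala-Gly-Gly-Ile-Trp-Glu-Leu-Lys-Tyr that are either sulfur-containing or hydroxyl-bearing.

5

Sulfur-containing: C, M. Hydroxyl-bearing: S, T, Y.
Sulfur-containing residues here: Met17, Cys19, Cys20 (3).
Hydroxyl-bearing residues here: Thr21, Tyr34 (2).
The two groups share no amino acid, so total = 3 + 2 = 5.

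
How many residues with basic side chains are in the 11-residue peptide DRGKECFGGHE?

3

K, R, and H are the three residues with basic side chains (ε-amine, guanidinium, and imidazole respectively).
Matching residues: R2, K4, H10.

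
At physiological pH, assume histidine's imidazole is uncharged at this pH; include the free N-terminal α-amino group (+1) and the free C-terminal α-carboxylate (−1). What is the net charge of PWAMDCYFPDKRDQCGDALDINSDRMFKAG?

-2

The side chains ionized at physiological pH are Lys/Arg (+1) and Asp/Glu (−1); with His treated as neutral, nothing else contributes.
Positive (K, R): K11, R12, R25, K28 → +4.
Negative (D, E): D5, D10, D13, D17, D20, D24 → −6.
The N-terminus (+1) and C-terminus (−1) cancel.
Net charge = (+4) + (−6) = −2.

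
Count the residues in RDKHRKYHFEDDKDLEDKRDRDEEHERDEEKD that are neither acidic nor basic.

Acidic: D, E. Basic: K, R, H. All other residues are neither.
Matching residues: Y7, F9, L15.

3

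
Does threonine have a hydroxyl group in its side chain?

S, T, and Y are the three residues with a side-chain hydroxyl.
Threonine is in this group.

Yes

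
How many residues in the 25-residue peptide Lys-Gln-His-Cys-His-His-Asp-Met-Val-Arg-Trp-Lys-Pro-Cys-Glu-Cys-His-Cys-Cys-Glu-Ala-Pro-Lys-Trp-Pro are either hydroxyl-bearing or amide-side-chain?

Hydroxyl-bearing: S, T, Y. Amide-side-chain: N, Q.
Hydroxyl-bearing residues here: none (0).
Amide-side-chain residues here: Gln2 (1).
The two groups share no amino acid, so total = 0 + 1 = 1.

1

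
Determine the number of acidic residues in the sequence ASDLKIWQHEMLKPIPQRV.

Only D (aspartate) and E (glutamate) carry a side-chain carboxylic acid.
Matching residues: D3, E10.

2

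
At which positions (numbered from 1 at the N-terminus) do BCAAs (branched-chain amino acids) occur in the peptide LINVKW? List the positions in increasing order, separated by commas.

V, L, and I make up the branched-chain aliphatic group.
Matching residues: L1, I2, V4.

1, 2, 4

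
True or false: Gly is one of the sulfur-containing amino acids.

The sulfur-bearing residues are cysteine (–SH) and methionine (–S–CH₃).
Glycine is not in this group.

False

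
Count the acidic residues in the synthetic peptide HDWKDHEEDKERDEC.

Aspartate (D) and glutamate (E) have carboxylic-acid side chains and are the acidic amino acids.
Matching residues: D2, D5, E7, E8, D9, E11, D13, E14.

8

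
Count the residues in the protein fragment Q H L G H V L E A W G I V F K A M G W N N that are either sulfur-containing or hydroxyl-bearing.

Sulfur-containing: C, M. Hydroxyl-bearing: S, T, Y.
Sulfur-containing residues here: M17 (1).
Hydroxyl-bearing residues here: none (0).
The two groups share no amino acid, so total = 1 + 0 = 1.

1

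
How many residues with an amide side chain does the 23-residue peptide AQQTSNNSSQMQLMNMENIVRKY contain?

8

Asparagine (N) and glutamine (Q) have uncharged amide side chains.
Matching residues: Q2, Q3, N6, N7, Q10, Q12, N15, N18.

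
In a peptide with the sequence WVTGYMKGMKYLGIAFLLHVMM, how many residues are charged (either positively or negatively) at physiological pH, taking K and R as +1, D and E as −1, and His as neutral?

2

Charged side chains at pH ~7.4: K, R (positive); D, E (negative).
Matching residues: K7, K10.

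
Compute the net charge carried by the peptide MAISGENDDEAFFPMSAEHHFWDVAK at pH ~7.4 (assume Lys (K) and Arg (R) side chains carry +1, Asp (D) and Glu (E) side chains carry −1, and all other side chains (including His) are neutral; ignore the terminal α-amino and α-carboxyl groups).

Positive (K, R): K26 → +1.
Negative (D, E): E6, D8, D9, E10, E18, D23 → −6.
Net charge = (+1) + (−6) = −5.

-5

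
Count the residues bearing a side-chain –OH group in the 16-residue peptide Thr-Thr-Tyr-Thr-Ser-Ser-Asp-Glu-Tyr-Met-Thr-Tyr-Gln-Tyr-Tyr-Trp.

Serine (S), threonine (T), and tyrosine (Y) each carry a hydroxyl group on the side chain.
Matching residues: Thr1, Thr2, Tyr3, Thr4, Ser5, Ser6, Tyr9, Thr11, Tyr12, Tyr14, Tyr15.

11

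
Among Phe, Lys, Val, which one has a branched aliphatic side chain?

V, L, and I make up the branched-chain aliphatic group.
Of the listed options, only Val belongs to this group.

Val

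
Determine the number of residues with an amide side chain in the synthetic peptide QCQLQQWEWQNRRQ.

Only N (asparagine) and Q (glutamine) carry a side-chain carboxamide.
Matching residues: Q1, Q3, Q5, Q6, Q10, N11, Q14.

7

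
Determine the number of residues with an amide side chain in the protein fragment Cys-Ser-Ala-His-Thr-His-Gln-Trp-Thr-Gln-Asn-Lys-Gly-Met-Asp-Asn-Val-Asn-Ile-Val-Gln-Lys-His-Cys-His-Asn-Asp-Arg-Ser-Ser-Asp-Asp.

Asparagine (N) and glutamine (Q) have uncharged amide side chains.
Matching residues: Gln7, Gln10, Asn11, Asn16, Asn18, Gln21, Asn26.

7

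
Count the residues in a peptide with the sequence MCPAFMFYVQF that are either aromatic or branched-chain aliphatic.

Aromatic: F, W, Y. Branched-chain aliphatic: I, L, V.
Aromatic residues here: F5, F7, Y8, F11 (4).
Branched-chain aliphatic residues here: V9 (1).
The two groups share no amino acid, so total = 4 + 1 = 5.

5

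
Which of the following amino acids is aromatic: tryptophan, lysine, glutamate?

Phenylalanine (F), tryptophan (W), and tyrosine (Y) have aromatic ring side chains.
Of the listed options, only tryptophan belongs to this group.

tryptophan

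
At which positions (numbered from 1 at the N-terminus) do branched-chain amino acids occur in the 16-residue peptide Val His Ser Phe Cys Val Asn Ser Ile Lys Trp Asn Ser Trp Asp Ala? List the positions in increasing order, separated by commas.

1, 6, 9

Valine (V), leucine (L), and isoleucine (I) are the branched-chain amino acids.
Matching residues: Val1, Val6, Ile9.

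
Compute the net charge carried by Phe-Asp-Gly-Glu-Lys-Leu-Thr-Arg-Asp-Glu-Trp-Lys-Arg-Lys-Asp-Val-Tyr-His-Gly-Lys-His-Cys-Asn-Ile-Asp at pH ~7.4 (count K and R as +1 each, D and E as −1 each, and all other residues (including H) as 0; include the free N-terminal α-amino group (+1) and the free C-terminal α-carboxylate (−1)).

Positive (K, R): Lys5, Arg8, Lys12, Arg13, Lys14, Lys20 → +6.
Negative (D, E): Asp2, Glu4, Asp9, Glu10, Asp15, Asp25 → −6.
The N-terminus (+1) and C-terminus (−1) cancel.
Net charge = (+6) + (−6) = 0.

0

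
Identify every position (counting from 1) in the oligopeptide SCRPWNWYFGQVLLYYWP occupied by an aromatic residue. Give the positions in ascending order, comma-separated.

F, W, and Y each carry an aromatic ring on the side chain.
Matching residues: W5, W7, Y8, F9, Y15, Y16, W17.

5, 7, 8, 9, 15, 16, 17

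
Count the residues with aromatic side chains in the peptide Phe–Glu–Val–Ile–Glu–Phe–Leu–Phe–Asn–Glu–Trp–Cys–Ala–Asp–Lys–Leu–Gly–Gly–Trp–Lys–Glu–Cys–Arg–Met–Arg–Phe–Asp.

6

The aromatic amino acids are Phe (F, benzyl), Trp (W, indole), and Tyr (Y, phenol).
Matching residues: Phe1, Phe6, Phe8, Trp11, Trp19, Phe26.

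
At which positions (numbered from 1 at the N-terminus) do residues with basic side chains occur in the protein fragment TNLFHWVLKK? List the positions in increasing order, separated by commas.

5, 9, 10

K, R, and H are the three residues with basic side chains (ε-amine, guanidinium, and imidazole respectively).
Matching residues: H5, K9, K10.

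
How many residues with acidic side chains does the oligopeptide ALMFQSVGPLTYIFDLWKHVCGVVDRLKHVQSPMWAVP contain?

Aspartate (D) and glutamate (E) have carboxylic-acid side chains and are the acidic amino acids.
Matching residues: D15, D25.

2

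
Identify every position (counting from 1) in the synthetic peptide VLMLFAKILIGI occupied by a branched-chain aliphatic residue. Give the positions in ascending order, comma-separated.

1, 2, 4, 8, 9, 10, 12

V, L, and I make up the branched-chain aliphatic group.
Matching residues: V1, L2, L4, I8, L9, I10, I12.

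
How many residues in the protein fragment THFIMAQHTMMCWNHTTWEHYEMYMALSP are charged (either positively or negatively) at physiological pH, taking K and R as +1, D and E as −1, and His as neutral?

Charged side chains at pH ~7.4: K, R (positive); D, E (negative).
Matching residues: E19, E22.

2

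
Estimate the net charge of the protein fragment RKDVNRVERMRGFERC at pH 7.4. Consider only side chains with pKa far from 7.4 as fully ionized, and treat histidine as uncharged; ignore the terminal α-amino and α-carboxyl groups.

The side chains ionized at physiological pH are Lys/Arg (+1) and Asp/Glu (−1); with His treated as neutral, nothing else contributes.
Positive (K, R): R1, K2, R6, R9, R11, R15 → +6.
Negative (D, E): D3, E8, E14 → −3.
Net charge = (+6) + (−3) = +3.

+3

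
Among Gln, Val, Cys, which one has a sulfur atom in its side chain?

Cysteine (C, thiol) and methionine (M, thioether) are the two sulfur-containing amino acids.
Of the listed options, only Cys belongs to this group.

Cys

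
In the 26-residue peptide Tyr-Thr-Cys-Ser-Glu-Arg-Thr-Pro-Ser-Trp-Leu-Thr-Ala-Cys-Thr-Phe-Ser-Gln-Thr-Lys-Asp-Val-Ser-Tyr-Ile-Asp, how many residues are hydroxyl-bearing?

11

S, T, and Y are the three residues with a side-chain hydroxyl.
Matching residues: Tyr1, Thr2, Ser4, Thr7, Ser9, Thr12, Thr15, Ser17, Thr19, Ser23, Tyr24.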